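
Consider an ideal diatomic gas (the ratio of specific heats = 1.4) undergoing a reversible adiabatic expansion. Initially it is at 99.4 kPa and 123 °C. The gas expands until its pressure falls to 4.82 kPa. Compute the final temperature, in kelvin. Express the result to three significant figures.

T₂ ≈ 167 K

Along an adiabat T P^((1−γ)/γ) is constant, so T₂ = T₁ (P₂/P₁)^((γ−1)/γ).
T₁ = 123 °C = 396.1 K.
T₂ = 396.1 × (4.82/99.4)^(0.286) = 166.9 K.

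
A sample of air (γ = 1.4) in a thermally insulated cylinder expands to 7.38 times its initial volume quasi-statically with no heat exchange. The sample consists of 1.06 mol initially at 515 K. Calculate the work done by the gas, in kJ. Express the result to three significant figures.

W ≈ 6.25 kJ

Adiabatic: T₁V₁^(γ−1) = T₂V₂^(γ−1) ⇒ T₂ = T₁ (V₁/V₂)^(γ−1).
T₂ = 515 × (1/7.38)^(0.4) = 231.5 K.
Q = 0, so ΔU = W_on_gas = nCᵥΔT with Cᵥ = R/(γ−1) = 20.79 J/(mol·K).
ΔU = 1.06 × 20.79 × (231.5 − 515) = -6246 J.
Work done by the gas = −ΔU = 6246 J.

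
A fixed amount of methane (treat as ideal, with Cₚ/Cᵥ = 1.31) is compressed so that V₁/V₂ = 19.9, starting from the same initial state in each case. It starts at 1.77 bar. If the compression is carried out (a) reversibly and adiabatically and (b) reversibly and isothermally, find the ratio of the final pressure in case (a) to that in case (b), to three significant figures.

Isothermal: P_b = P₁(V₁/V₂) = 1.77×19.9.
Adiabatic: P_a = P₁(V₁/V₂)^γ = 1.77×19.9^(1.31).
P_a/P_b = (V₁/V₂)^(γ−1) = 19.9^(0.31) = 2.527.

P_adiabatic / P_isothermal ≈ 2.53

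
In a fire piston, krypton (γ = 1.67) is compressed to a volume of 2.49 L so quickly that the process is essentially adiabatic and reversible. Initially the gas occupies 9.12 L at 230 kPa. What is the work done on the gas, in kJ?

W ≈ 4.34 kJ

P₂ = P₁(V₁/V₂)^γ = 230×(9.12/2.49)^(1.67) = 2010 kPa.
For a reversible adiabat, W_by_gas = (P₁V₁ − P₂V₂)/(γ−1).
W_by = (230000×0.00912 − 2.01×10^6×0.00249) / (0.67) = -4340 J.
W_on_gas = −W_by = 4340 J.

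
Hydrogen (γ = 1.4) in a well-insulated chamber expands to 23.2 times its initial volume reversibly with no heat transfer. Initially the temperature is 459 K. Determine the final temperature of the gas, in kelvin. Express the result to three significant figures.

T₂ ≈ 131 K

Adiabatic: T₁V₁^(γ−1) = T₂V₂^(γ−1) ⇒ T₂ = T₁ (V₁/V₂)^(γ−1).
T₂ = 459 × (1/23.2)^(0.4) = 130.5 K.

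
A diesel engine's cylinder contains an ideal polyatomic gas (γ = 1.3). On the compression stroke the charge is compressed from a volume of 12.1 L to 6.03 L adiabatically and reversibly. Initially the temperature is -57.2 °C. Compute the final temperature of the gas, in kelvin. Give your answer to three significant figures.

Adiabatic: T₁V₁^(γ−1) = T₂V₂^(γ−1) ⇒ T₂ = T₁ (V₁/V₂)^(γ−1).
T₁ = -57.2 °C = 215.9 K.
T₂ = 215.9 × (12.1/6.03)^(0.3) = 266.1 K.

T₂ ≈ 266 K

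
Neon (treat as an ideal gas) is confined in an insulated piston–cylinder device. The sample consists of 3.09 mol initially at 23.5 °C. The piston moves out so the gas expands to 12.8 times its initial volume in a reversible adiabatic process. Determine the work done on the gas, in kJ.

For a reversible adiabat TV^(γ−1) is constant, so T₂ = T₁ (V₁/V₂)^(γ−1).
γ = 5/3 for a monatomic ideal gas, so γ−1 = 2/3.
T₁ = 23.5 °C = 296.6 K.
T₂ = 296.6 × (1/12.8)^(2/3) = 54.21 K.
Q = 0, so ΔU = W_on_gas = nCᵥΔT with Cᵥ = R/(γ−1) = 12.47 J/(mol·K).
ΔU = 3.09 × 12.47 × (54.21 − 296.6) = -9342 J.

W ≈ -9.34 kJ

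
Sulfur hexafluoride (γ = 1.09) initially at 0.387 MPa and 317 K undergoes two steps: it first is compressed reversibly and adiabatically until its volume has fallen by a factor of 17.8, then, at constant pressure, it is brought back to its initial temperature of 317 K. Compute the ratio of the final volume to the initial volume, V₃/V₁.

Adiabatic step: V₂/V₁ = 0.05618; T₂ = T₁·17.8^(0.09) = 410.8 K.
Isobaric step: V₃/V₂ = T₃/T₂ = 317/410.8.
V₃/V₁ = (V₂/V₁)(V₃/V₂) = 0.05618 × (317/410.8) = 0.04336.

V₃/V₁ ≈ 0.0434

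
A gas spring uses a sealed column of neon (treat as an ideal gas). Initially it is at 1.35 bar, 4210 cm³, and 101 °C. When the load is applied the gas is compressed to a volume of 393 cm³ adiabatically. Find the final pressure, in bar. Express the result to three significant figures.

Since PV^γ is constant along a reversible adiabat, P₂ = P₁ (V₁/V₂)^γ.
γ = 5/3 for a monatomic ideal gas.
P₂ = 1.35 × (4210/393)^(5/3) = 70.28 bar.

P₂ ≈ 70.3 bar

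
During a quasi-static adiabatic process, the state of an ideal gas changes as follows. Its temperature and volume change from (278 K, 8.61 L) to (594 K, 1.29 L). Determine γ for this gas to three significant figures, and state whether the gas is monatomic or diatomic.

γ ≈ 1.40; diatomic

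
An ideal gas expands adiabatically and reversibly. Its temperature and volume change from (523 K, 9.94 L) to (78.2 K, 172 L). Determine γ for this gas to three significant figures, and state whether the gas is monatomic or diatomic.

γ ≈ 1.67; monatomic

TV^(γ−1) = const ⇒ γ − 1 = ln(T₂/T₁) / ln(V₁/V₂).
γ = 1 + ln(78.2/523) / ln(9.94/172) = 1.667.
γ ≈ 1.67 is close to 5/3, so the gas is monatomic.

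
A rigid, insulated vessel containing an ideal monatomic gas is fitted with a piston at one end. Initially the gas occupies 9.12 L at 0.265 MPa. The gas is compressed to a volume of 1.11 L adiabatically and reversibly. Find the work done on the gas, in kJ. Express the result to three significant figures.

W ≈ 11.1 kJ

γ = 5/3 for a monatomic ideal gas.
P₂ = P₁(V₁/V₂)^γ = 0.265×(9.12/1.11)^(5/3) = 8.865 MPa.
For a reversible adiabat, W_by_gas = (P₁V₁ − P₂V₂)/(γ−1).
W_by = (265000×0.00912 − 8.865×10^6×0.00111) / (2/3) = -11140 J.
W_on_gas = −W_by = 11140 J.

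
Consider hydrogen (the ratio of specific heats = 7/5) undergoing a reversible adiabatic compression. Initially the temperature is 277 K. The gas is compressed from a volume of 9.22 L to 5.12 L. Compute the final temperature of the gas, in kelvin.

Adiabatic: T₁V₁^(γ−1) = T₂V₂^(γ−1) ⇒ T₂ = T₁ (V₁/V₂)^(γ−1).
T₂ = 277 × (9.22/5.12)^(2/5) = 350.5 K.

T₂ ≈ 350 K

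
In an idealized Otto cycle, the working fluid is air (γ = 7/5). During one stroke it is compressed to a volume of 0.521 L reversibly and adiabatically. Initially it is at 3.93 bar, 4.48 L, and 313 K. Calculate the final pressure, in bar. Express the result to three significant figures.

P₂ ≈ 79.9 bar

Since PV^γ is constant along a reversible adiabat, P₂ = P₁ (V₁/V₂)^γ.
P₂ = 3.93 × (4.48/0.521)^(7/5) = 79.91 bar.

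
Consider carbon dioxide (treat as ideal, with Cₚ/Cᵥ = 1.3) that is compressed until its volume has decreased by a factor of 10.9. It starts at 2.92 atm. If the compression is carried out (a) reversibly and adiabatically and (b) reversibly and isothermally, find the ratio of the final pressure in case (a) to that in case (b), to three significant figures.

Isothermal: P_b = P₁(V₁/V₂) = 2.92×10.9.
Adiabatic: P_a = P₁(V₁/V₂)^γ = 2.92×10.9^(1.3).
P_a/P_b = (V₁/V₂)^(γ−1) = 10.9^(0.3) = 2.048.

P_adiabatic / P_isothermal ≈ 2.05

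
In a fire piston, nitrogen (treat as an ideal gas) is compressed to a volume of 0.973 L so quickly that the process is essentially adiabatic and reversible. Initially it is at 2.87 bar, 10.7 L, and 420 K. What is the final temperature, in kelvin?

T₂ ≈ 1100 K

For a reversible adiabat TV^(γ−1) is constant, so T₂ = T₁ (V₁/V₂)^(γ−1).
γ = 7/5 for a diatomic ideal gas.
T₂ = 420 × (10.7/0.973)^(2/5) = 1096 K.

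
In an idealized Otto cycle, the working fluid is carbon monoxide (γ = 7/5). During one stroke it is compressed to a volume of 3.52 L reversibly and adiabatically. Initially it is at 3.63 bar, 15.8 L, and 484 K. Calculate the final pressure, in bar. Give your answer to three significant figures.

P₂ ≈ 29.7 bar

Since PV^γ is constant along a reversible adiabat, P₂ = P₁ (V₁/V₂)^γ.
P₂ = 3.63 × (15.8/3.52)^(7/5) = 29.71 bar.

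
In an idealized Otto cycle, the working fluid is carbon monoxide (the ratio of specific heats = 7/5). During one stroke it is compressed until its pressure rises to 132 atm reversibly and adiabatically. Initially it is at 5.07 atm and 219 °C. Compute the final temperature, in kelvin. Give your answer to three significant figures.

T₂ ≈ 1250 K

Along an adiabat T P^((1−γ)/γ) is constant, so T₂ = T₁ (P₂/P₁)^((γ−1)/γ).
T₁ = 219 °C = 492.1 K.
T₂ = 492.1 × (132/5.07)^(2/7) = 1249 K.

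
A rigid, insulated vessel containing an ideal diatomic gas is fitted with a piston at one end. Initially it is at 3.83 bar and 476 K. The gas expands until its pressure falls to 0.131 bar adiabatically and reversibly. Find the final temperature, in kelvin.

T₂ ≈ 181 K

Along an adiabat T P^((1−γ)/γ) is constant, so T₂ = T₁ (P₂/P₁)^((γ−1)/γ).
For a diatomic ideal gas γ = 7/5, so (γ−1)/γ = 2/7.
T₂ = 476 × (0.131/3.83)^(2/7) = 181.5 K.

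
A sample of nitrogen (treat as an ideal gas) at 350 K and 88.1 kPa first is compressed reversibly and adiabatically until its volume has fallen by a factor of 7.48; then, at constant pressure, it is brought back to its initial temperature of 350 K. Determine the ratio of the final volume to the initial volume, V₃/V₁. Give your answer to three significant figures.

For a diatomic ideal gas γ = 7/5.
Adiabatic step: V₂/V₁ = 0.1337; T₂ = T₁·7.48^(2/5) = 782.8 K.
Isobaric step: V₃/V₂ = T₃/T₂ = 350/782.8.
V₃/V₁ = (V₂/V₁)(V₃/V₂) = 0.1337 × (350/782.8) = 0.05978.

V₃/V₁ ≈ 0.0598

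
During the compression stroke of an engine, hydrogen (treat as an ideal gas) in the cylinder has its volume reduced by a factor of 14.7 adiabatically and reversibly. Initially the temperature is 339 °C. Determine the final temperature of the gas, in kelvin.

T₂ ≈ 1790 K

For a reversible adiabat TV^(γ−1) is constant, so T₂ = T₁ (V₁/V₂)^(γ−1).
For a diatomic ideal gas γ = 7/5, so γ−1 = 2/5.
T₁ = 339 °C = 612.1 K.
T₂ = 612.1 × 14.7^(2/5) = 1794 K.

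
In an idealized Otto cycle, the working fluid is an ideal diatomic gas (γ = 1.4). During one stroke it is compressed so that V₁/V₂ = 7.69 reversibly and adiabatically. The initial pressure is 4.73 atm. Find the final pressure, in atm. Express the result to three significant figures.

P₂ ≈ 82.3 atm

Adiabatic: P₁V₁^γ = P₂V₂^γ ⇒ P₂ = P₁ (V₁/V₂)^γ.
P₂ = 4.73 × 7.69^(1.4) = 82.25 atm.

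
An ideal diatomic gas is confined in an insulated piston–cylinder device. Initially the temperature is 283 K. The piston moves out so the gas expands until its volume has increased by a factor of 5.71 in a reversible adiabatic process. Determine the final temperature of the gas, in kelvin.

For a reversible adiabat TV^(γ−1) is constant, so T₂ = T₁ (V₁/V₂)^(γ−1).
For a diatomic ideal gas γ = 7/5, so γ−1 = 2/5.
T₂ = 283 × (1/5.71)^(2/5) = 141 K.

T₂ ≈ 141 K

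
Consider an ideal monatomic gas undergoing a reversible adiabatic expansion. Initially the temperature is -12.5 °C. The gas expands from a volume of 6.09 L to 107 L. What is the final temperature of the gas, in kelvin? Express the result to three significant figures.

Adiabatic: T₁V₁^(γ−1) = T₂V₂^(γ−1) ⇒ T₂ = T₁ (V₁/V₂)^(γ−1).
For a monatomic ideal gas γ = 5/3, so γ−1 = 2/3.
T₁ = -12.5 °C = 260.6 K.
T₂ = 260.6 × (6.09/107)^(2/3) = 38.57 K.

T₂ ≈ 38.6 K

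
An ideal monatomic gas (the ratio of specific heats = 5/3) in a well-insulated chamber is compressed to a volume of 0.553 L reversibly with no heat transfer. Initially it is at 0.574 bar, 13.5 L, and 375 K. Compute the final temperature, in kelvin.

For a reversible adiabat TV^(γ−1) is constant, so T₂ = T₁ (V₁/V₂)^(γ−1).
T₂ = 375 × (13.5/0.553)^(2/3) = 3156 K.

T₂ ≈ 3160 K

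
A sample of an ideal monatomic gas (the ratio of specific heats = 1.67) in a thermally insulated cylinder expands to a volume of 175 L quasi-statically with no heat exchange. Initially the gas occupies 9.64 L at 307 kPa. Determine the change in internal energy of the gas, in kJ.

P₂ = P₁(V₁/V₂)^γ = 307×(9.64/175)^(1.67) = 2.425 kPa.
For a reversible adiabat, W_by_gas = (P₁V₁ − P₂V₂)/(γ−1).
W_by = (307000×0.00964 − 2425×0.175) / (0.67) = 3784 J.
Q = 0 ⇒ ΔU = −W_by = -3784 J.

ΔU ≈ -3.78 kJ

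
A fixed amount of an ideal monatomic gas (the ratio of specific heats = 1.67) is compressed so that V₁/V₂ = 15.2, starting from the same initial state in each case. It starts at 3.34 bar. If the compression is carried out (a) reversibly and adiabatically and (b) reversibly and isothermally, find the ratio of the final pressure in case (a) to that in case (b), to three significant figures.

P_adiabatic / P_isothermal ≈ 6.19

Isothermal: P_b = P₁(V₁/V₂) = 3.34×15.2.
Adiabatic: P_a = P₁(V₁/V₂)^γ = 3.34×15.2^(1.67).
P_a/P_b = (V₁/V₂)^(γ−1) = 15.2^(0.67) = 6.192.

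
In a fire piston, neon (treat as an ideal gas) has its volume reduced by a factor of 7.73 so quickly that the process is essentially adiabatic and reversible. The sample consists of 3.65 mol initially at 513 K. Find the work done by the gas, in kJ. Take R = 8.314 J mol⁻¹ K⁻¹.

For a reversible adiabat TV^(γ−1) is constant, so T₂ = T₁ (V₁/V₂)^(γ−1).
γ = 5/3 for a monatomic ideal gas, so γ−1 = 2/3.
T₂ = 513 × 7.73^(2/3) = 2006 K.
Q = 0, so ΔU = W_on_gas = nCᵥΔT with Cᵥ = R/(γ−1) = 12.47 J/(mol·K).
ΔU = 3.65 × 12.47 × (2006 − 513) = 67940 J.
Work done by the gas = −ΔU = -67940 J.

W ≈ -67.9 kJ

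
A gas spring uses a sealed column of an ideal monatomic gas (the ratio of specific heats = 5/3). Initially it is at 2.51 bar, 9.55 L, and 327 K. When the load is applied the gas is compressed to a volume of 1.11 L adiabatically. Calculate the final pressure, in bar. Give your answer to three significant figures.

P₂ ≈ 90.7 bar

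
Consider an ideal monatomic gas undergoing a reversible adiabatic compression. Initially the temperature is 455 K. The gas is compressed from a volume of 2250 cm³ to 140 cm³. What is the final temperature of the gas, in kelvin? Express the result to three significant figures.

For a reversible adiabat TV^(γ−1) is constant, so T₂ = T₁ (V₁/V₂)^(γ−1).
For a monatomic ideal gas γ = 5/3, so γ−1 = 2/3.
T₂ = 455 × (2250/140)^(2/3) = 2898 K.

T₂ ≈ 2900 K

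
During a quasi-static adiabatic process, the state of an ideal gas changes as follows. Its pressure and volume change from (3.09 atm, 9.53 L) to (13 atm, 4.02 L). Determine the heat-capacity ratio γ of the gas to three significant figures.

γ ≈ 1.66

PV^γ = const ⇒ γ = ln(P₂/P₁) / ln(V₁/V₂).
γ = ln(13/3.09) / ln(9.53/4.02) = 1.665.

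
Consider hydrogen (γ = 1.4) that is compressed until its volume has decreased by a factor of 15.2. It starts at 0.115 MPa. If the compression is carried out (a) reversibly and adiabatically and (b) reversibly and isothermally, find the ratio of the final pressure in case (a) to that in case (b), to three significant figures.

P_adiabatic / P_isothermal ≈ 2.97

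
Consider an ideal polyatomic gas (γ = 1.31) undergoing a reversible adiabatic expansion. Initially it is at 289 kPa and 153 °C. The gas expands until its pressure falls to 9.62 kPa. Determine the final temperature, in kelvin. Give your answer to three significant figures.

T₂ ≈ 190 K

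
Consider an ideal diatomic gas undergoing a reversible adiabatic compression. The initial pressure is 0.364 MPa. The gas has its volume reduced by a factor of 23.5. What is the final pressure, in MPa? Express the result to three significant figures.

Adiabatic: P₁V₁^γ = P₂V₂^γ ⇒ P₂ = P₁ (V₁/V₂)^γ.
For a diatomic ideal gas γ = 7/5.
P₂ = 0.364 × 23.5^(7/5) = 30.24 MPa.

P₂ ≈ 30.2 MPa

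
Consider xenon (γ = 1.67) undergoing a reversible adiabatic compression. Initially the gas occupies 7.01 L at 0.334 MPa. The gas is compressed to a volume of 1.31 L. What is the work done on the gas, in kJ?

W ≈ 7.26 kJ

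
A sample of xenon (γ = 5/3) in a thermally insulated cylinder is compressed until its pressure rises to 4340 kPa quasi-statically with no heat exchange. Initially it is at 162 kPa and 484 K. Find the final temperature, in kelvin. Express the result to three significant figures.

T₂ ≈ 1800 K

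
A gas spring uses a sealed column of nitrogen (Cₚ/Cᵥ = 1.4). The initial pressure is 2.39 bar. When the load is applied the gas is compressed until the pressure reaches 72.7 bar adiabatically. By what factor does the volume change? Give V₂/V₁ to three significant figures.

V₂/V₁ ≈ 0.0872

From PV^γ = const, V₂/V₁ = (P₁/P₂)^(1/γ).
V₂/V₁ = (2.39/72.7)^(0.714) = 0.08722.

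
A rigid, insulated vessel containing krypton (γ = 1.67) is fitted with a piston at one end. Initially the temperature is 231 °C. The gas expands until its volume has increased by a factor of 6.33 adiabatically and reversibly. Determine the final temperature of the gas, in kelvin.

T₂ ≈ 146 K

Adiabatic: T₁V₁^(γ−1) = T₂V₂^(γ−1) ⇒ T₂ = T₁ (V₁/V₂)^(γ−1).
T₁ = 231 °C = 504.1 K.
T₂ = 504.1 × (1/6.33)^(0.67) = 146.4 K.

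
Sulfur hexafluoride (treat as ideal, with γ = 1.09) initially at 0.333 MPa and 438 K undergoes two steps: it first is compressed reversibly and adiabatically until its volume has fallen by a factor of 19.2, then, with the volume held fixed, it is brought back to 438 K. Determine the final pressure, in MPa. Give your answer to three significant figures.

P₃ ≈ 6.39 MPa

Adiabatic step (PV^γ = const): P₂ = 0.333×19.2^(1.09) = 8.341 MPa; T₂ = 438×19.2^(0.09) = 571.4 K.
Isochoric: P₃ = P₂(T₃/T₂) = 8.341 × (438/571.4) = 6.394 MPa.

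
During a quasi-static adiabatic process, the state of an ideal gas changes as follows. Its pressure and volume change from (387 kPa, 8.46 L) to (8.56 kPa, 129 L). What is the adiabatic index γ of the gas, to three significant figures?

PV^γ = const ⇒ γ = ln(P₂/P₁) / ln(V₁/V₂).
γ = ln(8.56/387) / ln(8.46/129) = 1.399.

γ ≈ 1.40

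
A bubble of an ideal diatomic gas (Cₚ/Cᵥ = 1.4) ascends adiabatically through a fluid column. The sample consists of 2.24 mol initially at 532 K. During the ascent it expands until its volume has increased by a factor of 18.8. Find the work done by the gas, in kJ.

W ≈ 17.1 kJ

For a reversible adiabat TV^(γ−1) is constant, so T₂ = T₁ (V₁/V₂)^(γ−1).
T₂ = 532 × (1/18.8)^(0.4) = 164.5 K.
Q = 0, so ΔU = W_on_gas = nCᵥΔT with Cᵥ = R/(γ−1) = 20.79 J/(mol·K).
ΔU = 2.24 × 20.79 × (164.5 − 532) = -17110 J.
Work done by the gas = −ΔU = 17110 J.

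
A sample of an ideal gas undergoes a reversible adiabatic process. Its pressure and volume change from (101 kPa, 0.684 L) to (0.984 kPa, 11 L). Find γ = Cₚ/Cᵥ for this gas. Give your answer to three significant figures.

PV^γ = const ⇒ γ = ln(P₂/P₁) / ln(V₁/V₂).
γ = ln(0.984/101) / ln(0.684/11) = 1.667.

γ ≈ 1.67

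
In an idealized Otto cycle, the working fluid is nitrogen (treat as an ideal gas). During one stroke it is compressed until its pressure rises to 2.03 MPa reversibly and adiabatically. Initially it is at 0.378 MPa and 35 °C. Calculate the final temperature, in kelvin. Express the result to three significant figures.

T₂ ≈ 498 K

Along an adiabat T P^((1−γ)/γ) is constant, so T₂ = T₁ (P₂/P₁)^((γ−1)/γ).
For a diatomic ideal gas γ = 7/5, so (γ−1)/γ = 2/7.
T₁ = 35 °C = 308.1 K.
T₂ = 308.1 × (2.03/0.378)^(2/7) = 498.1 K.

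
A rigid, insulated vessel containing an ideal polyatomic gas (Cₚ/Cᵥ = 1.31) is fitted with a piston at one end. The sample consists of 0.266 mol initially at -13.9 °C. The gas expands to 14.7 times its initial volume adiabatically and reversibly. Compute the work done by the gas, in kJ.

W ≈ 1.05 kJ

For a reversible adiabat TV^(γ−1) is constant, so T₂ = T₁ (V₁/V₂)^(γ−1).
T₁ = -13.9 °C = 259.2 K.
T₂ = 259.2 × (1/14.7)^(0.31) = 112.7 K.
Q = 0, so ΔU = W_on_gas = nCᵥΔT with Cᵥ = R/(γ−1) = 26.82 J/(mol·K).
ΔU = 0.266 × 26.82 × (112.7 − 259.2) = -1046 J.
Work done by the gas = −ΔU = 1046 J.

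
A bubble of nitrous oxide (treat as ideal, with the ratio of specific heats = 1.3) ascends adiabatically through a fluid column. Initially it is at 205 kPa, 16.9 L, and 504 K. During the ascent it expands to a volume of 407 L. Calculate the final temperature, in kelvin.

For a reversible adiabat TV^(γ−1) is constant, so T₂ = T₁ (V₁/V₂)^(γ−1).
T₂ = 504 × (16.9/407)^(0.3) = 194.1 K.

T₂ ≈ 194 K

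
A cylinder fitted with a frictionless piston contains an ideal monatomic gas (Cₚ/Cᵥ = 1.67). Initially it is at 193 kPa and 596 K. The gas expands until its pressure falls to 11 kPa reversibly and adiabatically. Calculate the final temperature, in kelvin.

T₂ ≈ 189 K

Along an adiabat T P^((1−γ)/γ) is constant, so T₂ = T₁ (P₂/P₁)^((γ−1)/γ).
T₂ = 596 × (11/193)^(0.401) = 188.8 K.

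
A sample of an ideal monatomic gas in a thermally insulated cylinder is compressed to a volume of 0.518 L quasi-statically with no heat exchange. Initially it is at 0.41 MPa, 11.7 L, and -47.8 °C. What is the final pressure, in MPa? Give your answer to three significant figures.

Since PV^γ is constant along a reversible adiabat, P₂ = P₁ (V₁/V₂)^γ.
γ = 5/3 for a monatomic ideal gas.
P₂ = 0.41 × (11.7/0.518)^(5/3) = 74 MPa.

P₂ ≈ 74.0 MPa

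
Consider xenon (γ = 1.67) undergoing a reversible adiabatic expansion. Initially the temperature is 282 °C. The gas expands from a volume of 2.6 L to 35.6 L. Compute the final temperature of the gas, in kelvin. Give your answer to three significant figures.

Adiabatic: T₁V₁^(γ−1) = T₂V₂^(γ−1) ⇒ T₂ = T₁ (V₁/V₂)^(γ−1).
T₁ = 282 °C = 555.1 K.
T₂ = 555.1 × (2.6/35.6)^(0.67) = 96.15 K.

T₂ ≈ 96.2 K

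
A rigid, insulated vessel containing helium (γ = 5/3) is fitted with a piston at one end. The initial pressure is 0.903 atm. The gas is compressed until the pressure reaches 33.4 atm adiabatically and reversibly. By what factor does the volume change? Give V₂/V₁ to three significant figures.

From PV^γ = const, V₂/V₁ = (P₁/P₂)^(1/γ).
V₂/V₁ = (0.903/33.4)^(3/5) = 0.1146.

V₂/V₁ ≈ 0.115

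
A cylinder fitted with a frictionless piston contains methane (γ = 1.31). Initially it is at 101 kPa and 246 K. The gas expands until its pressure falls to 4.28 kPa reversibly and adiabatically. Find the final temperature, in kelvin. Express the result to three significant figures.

T₂ ≈ 116 K

Along an adiabat T P^((1−γ)/γ) is constant, so T₂ = T₁ (P₂/P₁)^((γ−1)/γ).
T₂ = 246 × (4.28/101)^(0.237) = 116.4 K.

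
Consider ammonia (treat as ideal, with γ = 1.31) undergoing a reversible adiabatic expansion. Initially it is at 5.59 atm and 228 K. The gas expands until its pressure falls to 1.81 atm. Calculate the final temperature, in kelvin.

T₂ ≈ 175 K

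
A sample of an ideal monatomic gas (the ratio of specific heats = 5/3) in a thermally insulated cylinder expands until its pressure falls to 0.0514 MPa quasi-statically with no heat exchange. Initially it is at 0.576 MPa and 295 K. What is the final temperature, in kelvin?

Along an adiabat T P^((1−γ)/γ) is constant, so T₂ = T₁ (P₂/P₁)^((γ−1)/γ).
T₂ = 295 × (0.0514/0.576)^(2/5) = 112.2 K.

T₂ ≈ 112 K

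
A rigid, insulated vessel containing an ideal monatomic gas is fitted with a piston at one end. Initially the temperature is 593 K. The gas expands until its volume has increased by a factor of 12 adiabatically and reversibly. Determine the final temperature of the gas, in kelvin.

For a reversible adiabat TV^(γ−1) is constant, so T₂ = T₁ (V₁/V₂)^(γ−1).
For a monatomic ideal gas γ = 5/3, so γ−1 = 2/3.
T₂ = 593 × (1/12)^(2/3) = 113.1 K.

T₂ ≈ 113 K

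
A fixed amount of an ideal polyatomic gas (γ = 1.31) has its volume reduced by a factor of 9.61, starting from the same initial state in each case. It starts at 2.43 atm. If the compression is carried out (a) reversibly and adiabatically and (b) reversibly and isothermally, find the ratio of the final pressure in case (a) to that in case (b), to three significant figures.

P_adiabatic / P_isothermal ≈ 2.02

Isothermal: P_b = P₁(V₁/V₂) = 2.43×9.61.
Adiabatic: P_a = P₁(V₁/V₂)^γ = 2.43×9.61^(1.31).
P_a/P_b = (V₁/V₂)^(γ−1) = 9.61^(0.31) = 2.017.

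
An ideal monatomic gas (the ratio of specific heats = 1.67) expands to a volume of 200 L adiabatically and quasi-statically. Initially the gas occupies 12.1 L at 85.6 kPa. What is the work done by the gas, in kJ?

W ≈ 1.31 kJ

P₂ = P₁(V₁/V₂)^γ = 85.6×(12.1/200)^(1.67) = 0.7907 kPa.
For a reversible adiabat, W_by_gas = (P₁V₁ − P₂V₂)/(γ−1).
W_by = (85600×0.0121 − 790.7×0.2) / (0.67) = 1310 J.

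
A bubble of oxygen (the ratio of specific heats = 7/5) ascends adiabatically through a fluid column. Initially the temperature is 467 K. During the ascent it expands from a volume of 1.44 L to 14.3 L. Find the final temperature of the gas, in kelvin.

T₂ ≈ 186 K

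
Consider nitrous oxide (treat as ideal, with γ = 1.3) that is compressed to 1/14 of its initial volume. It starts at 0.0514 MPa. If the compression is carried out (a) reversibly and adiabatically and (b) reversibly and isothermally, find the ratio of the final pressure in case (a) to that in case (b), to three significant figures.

P_adiabatic / P_isothermal ≈ 2.21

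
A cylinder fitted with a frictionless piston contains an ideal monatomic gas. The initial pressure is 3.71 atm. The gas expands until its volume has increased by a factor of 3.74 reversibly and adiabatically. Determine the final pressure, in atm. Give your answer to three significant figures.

P₂ ≈ 0.412 atm

Since PV^γ is constant along a reversible adiabat, P₂ = P₁ (V₁/V₂)^γ.
For a monatomic ideal gas γ = 5/3.
P₂ = 3.71 × (1/3.74)^(5/3) = 0.4117 atm.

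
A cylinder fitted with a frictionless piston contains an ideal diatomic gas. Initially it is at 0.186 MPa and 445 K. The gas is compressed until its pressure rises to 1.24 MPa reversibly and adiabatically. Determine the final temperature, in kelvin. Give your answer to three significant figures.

T₂ ≈ 765 K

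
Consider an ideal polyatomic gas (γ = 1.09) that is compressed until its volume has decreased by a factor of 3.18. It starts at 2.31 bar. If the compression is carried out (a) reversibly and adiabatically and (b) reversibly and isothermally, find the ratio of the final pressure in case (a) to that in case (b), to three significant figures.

Isothermal: P_b = P₁(V₁/V₂) = 2.31×3.18.
Adiabatic: P_a = P₁(V₁/V₂)^γ = 2.31×3.18^(1.09).
P_a/P_b = (V₁/V₂)^(γ−1) = 3.18^(0.09) = 1.11.

P_adiabatic / P_isothermal ≈ 1.11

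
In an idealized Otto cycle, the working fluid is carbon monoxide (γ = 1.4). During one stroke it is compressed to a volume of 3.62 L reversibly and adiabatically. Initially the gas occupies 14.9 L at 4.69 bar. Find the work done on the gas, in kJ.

P₂ = P₁(V₁/V₂)^γ = 4.69×(14.9/3.62)^(1.4) = 34 bar.
For a reversible adiabat, W_by_gas = (P₁V₁ − P₂V₂)/(γ−1).
W_by = (469000×0.0149 − 3.4×10^6×0.00362) / (0.4) = -13300 J.
W_on_gas = −W_by = 13300 J.

W ≈ 13.3 kJ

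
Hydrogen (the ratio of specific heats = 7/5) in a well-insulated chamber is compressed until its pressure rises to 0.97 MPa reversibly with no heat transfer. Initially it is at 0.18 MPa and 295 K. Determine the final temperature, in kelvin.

T₂ ≈ 477 K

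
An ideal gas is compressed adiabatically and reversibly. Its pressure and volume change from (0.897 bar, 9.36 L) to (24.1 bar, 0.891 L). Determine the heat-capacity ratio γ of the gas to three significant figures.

γ ≈ 1.40

PV^γ = const ⇒ γ = ln(P₂/P₁) / ln(V₁/V₂).
γ = ln(24.1/0.897) / ln(9.36/0.891) = 1.399.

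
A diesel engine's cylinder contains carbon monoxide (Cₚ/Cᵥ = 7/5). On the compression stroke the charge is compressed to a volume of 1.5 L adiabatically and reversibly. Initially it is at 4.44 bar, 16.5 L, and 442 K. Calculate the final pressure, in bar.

P₂ ≈ 127 bar

Adiabatic: P₁V₁^γ = P₂V₂^γ ⇒ P₂ = P₁ (V₁/V₂)^γ.
P₂ = 4.44 × (16.5/1.5)^(7/5) = 127.4 bar.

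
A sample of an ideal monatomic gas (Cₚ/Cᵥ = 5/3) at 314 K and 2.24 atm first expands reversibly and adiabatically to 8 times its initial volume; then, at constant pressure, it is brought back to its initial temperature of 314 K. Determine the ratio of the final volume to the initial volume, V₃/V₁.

V₃/V₁ ≈ 32.0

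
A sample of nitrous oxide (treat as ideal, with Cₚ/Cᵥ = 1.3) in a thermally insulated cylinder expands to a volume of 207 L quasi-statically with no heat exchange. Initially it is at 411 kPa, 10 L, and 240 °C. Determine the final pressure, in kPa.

Since PV^γ is constant along a reversible adiabat, P₂ = P₁ (V₁/V₂)^γ.
P₂ = 411 × (10/207)^(1.3) = 8 kPa.

P₂ ≈ 8.00 kPa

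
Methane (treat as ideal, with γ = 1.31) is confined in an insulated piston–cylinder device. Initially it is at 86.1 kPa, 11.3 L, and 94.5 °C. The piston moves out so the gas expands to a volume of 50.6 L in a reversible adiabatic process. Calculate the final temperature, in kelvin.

T₂ ≈ 231 K

For a reversible adiabat TV^(γ−1) is constant, so T₂ = T₁ (V₁/V₂)^(γ−1).
T₁ = 94.5 °C = 367.6 K.
T₂ = 367.6 × (11.3/50.6)^(0.31) = 231 K.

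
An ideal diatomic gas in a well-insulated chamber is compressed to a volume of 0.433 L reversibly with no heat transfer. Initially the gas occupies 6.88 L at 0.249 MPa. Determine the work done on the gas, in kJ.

W ≈ 8.66 kJ

γ = 7/5 for a diatomic ideal gas.
P₂ = P₁(V₁/V₂)^γ = 0.249×(6.88/0.433)^(7/5) = 11.96 MPa.
For a reversible adiabat, W_by_gas = (P₁V₁ − P₂V₂)/(γ−1).
W_by = (249000×0.00688 − 1.196×10^7×0.000433) / (2/5) = -8664 J.
W_on_gas = −W_by = 8664 J.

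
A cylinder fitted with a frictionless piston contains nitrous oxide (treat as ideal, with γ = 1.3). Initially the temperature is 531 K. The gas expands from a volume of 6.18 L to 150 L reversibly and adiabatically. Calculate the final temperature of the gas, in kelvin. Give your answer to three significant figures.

T₂ ≈ 204 K

For a reversible adiabat TV^(γ−1) is constant, so T₂ = T₁ (V₁/V₂)^(γ−1).
T₂ = 531 × (6.18/150)^(0.3) = 204 K.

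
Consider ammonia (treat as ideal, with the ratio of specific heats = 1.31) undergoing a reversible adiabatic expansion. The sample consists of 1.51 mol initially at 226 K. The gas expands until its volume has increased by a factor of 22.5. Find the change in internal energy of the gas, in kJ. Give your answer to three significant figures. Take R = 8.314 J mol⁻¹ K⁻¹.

ΔU ≈ -5.67 kJ

For a reversible adiabat TV^(γ−1) is constant, so T₂ = T₁ (V₁/V₂)^(γ−1).
T₂ = 226 × (1/22.5)^(0.31) = 86.09 K.
Q = 0, so ΔU = W_on_gas = nCᵥΔT with Cᵥ = R/(γ−1) = 26.82 J/(mol·K).
ΔU = 1.51 × 26.82 × (86.09 − 226) = -5666 J.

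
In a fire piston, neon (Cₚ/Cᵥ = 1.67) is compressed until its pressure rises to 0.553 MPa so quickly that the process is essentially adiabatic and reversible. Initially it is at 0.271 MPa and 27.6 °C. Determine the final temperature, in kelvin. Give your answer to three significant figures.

Adiabatic: T₂/T₁ = (P₂/P₁)^((γ−1)/γ).
T₁ = 27.6 °C = 300.8 K.
T₂ = 300.8 × (0.553/0.271)^(0.401) = 400.4 K.

T₂ ≈ 400 K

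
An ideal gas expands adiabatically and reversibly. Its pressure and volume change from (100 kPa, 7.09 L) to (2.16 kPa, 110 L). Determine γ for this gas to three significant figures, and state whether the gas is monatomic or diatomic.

γ ≈ 1.40; diatomic

PV^γ = const ⇒ γ = ln(P₂/P₁) / ln(V₁/V₂).
γ = ln(2.16/100) / ln(7.09/110) = 1.399.
γ ≈ 1.40 is close to 7/5, so the gas is diatomic.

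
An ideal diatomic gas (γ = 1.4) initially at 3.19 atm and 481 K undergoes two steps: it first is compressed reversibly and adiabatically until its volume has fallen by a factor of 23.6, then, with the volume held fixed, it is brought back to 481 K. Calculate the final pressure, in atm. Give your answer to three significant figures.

P₃ ≈ 75.3 atm

Adiabatic step (PV^γ = const): P₂ = 3.19×23.6^(1.4) = 266.6 atm; T₂ = 481×23.6^(0.4) = 1703 K.
Isochoric: P₃ = P₂(T₃/T₂) = 266.6 × (481/1703) = 75.28 atm.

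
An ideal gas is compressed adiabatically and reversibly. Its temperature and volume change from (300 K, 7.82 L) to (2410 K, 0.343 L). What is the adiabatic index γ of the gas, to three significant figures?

TV^(γ−1) = const ⇒ γ − 1 = ln(T₂/T₁) / ln(V₁/V₂).
γ = 1 + ln(2410/300) / ln(7.82/0.343) = 1.666.

γ ≈ 1.67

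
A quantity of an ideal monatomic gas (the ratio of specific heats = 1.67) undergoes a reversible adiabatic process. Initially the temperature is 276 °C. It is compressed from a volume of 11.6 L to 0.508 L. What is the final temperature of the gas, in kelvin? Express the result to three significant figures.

T₂ ≈ 4470 K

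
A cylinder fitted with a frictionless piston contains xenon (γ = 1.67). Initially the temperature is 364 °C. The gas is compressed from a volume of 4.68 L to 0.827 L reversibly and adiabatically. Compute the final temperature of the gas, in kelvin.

Adiabatic: T₁V₁^(γ−1) = T₂V₂^(γ−1) ⇒ T₂ = T₁ (V₁/V₂)^(γ−1).
T₁ = 364 °C = 637.1 K.
T₂ = 637.1 × (4.68/0.827)^(0.67) = 2035 K.

T₂ ≈ 2040 K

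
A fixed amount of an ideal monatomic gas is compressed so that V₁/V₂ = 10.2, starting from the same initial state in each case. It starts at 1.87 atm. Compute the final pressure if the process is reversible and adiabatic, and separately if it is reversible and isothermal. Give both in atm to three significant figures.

adiabatic: 89.7 atm; isothermal: 19.1 atm

For a monatomic ideal gas γ = 5/3.
Isothermal: P₂ = P₁(V₁/V₂) = 1.87×10.2 = 19.07 atm.
Adiabatic: P₂ = P₁(V₁/V₂)^γ = 1.87×10.2^(5/3) = 89.71 atm.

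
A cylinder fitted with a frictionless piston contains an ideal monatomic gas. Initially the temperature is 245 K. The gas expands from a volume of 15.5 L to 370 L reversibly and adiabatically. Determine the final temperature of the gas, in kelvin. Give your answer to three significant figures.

T₂ ≈ 29.6 K

Adiabatic: T₁V₁^(γ−1) = T₂V₂^(γ−1) ⇒ T₂ = T₁ (V₁/V₂)^(γ−1).
For a monatomic ideal gas γ = 5/3, so γ−1 = 2/3.
T₂ = 245 × (15.5/370)^(2/3) = 29.55 K.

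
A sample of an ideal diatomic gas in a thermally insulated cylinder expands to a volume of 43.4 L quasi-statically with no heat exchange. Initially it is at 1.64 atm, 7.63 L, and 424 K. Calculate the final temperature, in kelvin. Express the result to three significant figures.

Adiabatic: T₁V₁^(γ−1) = T₂V₂^(γ−1) ⇒ T₂ = T₁ (V₁/V₂)^(γ−1).
γ = 7/5 for a diatomic ideal gas.
T₂ = 424 × (7.63/43.4)^(2/5) = 211.5 K.

T₂ ≈ 212 K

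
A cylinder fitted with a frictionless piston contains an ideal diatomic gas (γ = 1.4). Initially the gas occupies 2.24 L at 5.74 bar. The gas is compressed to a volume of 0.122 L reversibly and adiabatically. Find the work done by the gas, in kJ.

W ≈ -7.08 kJ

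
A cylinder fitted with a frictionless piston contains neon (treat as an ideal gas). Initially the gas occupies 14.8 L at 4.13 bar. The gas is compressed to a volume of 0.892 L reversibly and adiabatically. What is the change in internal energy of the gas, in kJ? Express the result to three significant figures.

γ = 5/3 for a monatomic ideal gas.
P₂ = P₁(V₁/V₂)^γ = 4.13×(14.8/0.892)^(5/3) = 445.8 bar.
For a reversible adiabat, W_by_gas = (P₁V₁ − P₂V₂)/(γ−1).
W_by = (413000×0.0148 − 4.458×10^7×0.000892) / (2/3) = -50480 J.
Q = 0 ⇒ ΔU = −W_by = 50480 J.

ΔU ≈ 50.5 kJ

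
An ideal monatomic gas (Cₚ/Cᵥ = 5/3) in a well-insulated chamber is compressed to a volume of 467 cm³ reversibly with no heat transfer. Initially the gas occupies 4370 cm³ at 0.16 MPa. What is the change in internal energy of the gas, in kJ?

ΔU ≈ 3.61 kJ

P₂ = P₁(V₁/V₂)^γ = 0.16×(4370/467)^(5/3) = 6.649 MPa.
For a reversible adiabat, W_by_gas = (P₁V₁ − P₂V₂)/(γ−1).
W_by = (160000×0.00437 − 6.649×10^6×0.000467) / (2/3) = -3609 J.
Q = 0 ⇒ ΔU = −W_by = 3609 J.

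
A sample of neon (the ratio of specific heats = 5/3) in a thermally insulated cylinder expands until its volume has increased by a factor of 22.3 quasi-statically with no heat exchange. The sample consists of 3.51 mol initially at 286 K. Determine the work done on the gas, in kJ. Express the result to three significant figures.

For a reversible adiabat TV^(γ−1) is constant, so T₂ = T₁ (V₁/V₂)^(γ−1).
T₂ = 286 × (1/22.3)^(2/3) = 36.1 K.
Q = 0, so ΔU = W_on_gas = nCᵥΔT with Cᵥ = R/(γ−1) = 12.47 J/(mol·K).
ΔU = 3.51 × 12.47 × (36.1 − 286) = -10940 J.

W ≈ -10.9 kJ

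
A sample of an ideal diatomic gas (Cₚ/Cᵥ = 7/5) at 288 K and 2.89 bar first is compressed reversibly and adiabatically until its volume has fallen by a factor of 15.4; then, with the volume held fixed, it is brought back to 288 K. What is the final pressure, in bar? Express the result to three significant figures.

Adiabatic step (PV^γ = const): P₂ = 2.89×15.4^(7/5) = 132.9 bar; T₂ = 288×15.4^(2/5) = 859.8 K.
Isochoric: P₃ = P₂(T₃/T₂) = 132.9 × (288/859.8) = 44.51 bar.

P₃ ≈ 44.5 bar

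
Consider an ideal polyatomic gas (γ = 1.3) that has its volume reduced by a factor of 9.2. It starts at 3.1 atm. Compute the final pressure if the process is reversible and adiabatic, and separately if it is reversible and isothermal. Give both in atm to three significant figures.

Isothermal: P₂ = P₁(V₁/V₂) = 3.1×9.2 = 28.52 atm.
Adiabatic: P₂ = P₁(V₁/V₂)^γ = 3.1×9.2^(1.3) = 55.5 atm.

adiabatic: 55.5 atm; isothermal: 28.5 atm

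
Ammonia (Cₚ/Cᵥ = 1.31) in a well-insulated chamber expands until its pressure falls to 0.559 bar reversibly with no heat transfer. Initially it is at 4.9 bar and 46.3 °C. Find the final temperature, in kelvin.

Adiabatic: T₂/T₁ = (P₂/P₁)^((γ−1)/γ).
T₁ = 46.3 °C = 319.4 K.
T₂ = 319.4 × (0.559/4.9)^(0.237) = 191.1 K.

T₂ ≈ 191 K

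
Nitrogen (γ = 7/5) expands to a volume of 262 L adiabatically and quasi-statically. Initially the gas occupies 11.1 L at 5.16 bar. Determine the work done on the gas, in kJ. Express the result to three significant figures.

W ≈ -10.3 kJ

P₂ = P₁(V₁/V₂)^γ = 5.16×(11.1/262)^(7/5) = 0.06173 bar.
For a reversible adiabat, W_by_gas = (P₁V₁ − P₂V₂)/(γ−1).
W_by = (516000×0.0111 − 6173×0.262) / (2/5) = 10280 J.
W_on_gas = −W_by = -10280 J.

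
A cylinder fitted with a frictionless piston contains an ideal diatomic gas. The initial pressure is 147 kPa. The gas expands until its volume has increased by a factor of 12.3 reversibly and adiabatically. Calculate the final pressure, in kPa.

Since PV^γ is constant along a reversible adiabat, P₂ = P₁ (V₁/V₂)^γ.
For a diatomic ideal gas γ = 7/5.
P₂ = 147 × (1/12.3)^(7/5) = 4.38 kPa.

P₂ ≈ 4.38 kPa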